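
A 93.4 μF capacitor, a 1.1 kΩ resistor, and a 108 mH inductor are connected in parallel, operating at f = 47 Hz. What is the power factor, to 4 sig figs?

ω = 2πf = 295.3 rad/s
X_L = ωL = 31.89 Ω
X_C = 1/(ωC) = 36.26 Ω
Parallel: admittances add. Y = 1/R + 1/(jωL) + jωC
Y = (0.0009091 − j0.003772) S
|Y| = 0.003880 S → |Z| = 1/|Y| = 257.7 Ω, ∠Z = −∠Y = 76.45°
cos φ = cos(76.45°) = 0.2343

0.2343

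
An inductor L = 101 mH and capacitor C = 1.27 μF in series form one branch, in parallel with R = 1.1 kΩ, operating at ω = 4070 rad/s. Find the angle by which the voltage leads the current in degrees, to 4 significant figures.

X_L = ωL = 411.1 Ω
X_C = 1/(ωC) = 193.5 Ω
Branch 1: Z₁ = R = 1100 Ω
Branch 2 (series LC): Z₂ = j(X_L − X_C) = j217.6 Ω
Parallel: Z = Z₁Z₂/(Z₁+Z₂), |Z| = 213.5 Ω, ∠Z = 78.81°

78.81°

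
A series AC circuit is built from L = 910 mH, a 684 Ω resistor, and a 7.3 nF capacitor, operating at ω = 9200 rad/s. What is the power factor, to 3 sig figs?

X_L = ωL = 8370 Ω
X_C = 1/(ωC) = 14900 Ω
Net reactance X = X_L − X_C = -6520 Ω
Z = 684 − j6520 Ω
|Z| = √(684² + 6520²) = 6550 Ω
∠Z = arctan(-6520/684) = -84.0°
cos φ = cos(-84.0°) = 0.104

0.104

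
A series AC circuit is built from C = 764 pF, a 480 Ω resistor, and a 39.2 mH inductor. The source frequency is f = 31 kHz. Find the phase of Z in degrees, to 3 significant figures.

ω = 2πf = 194800 rad/s
X_L = ωL = 7640 Ω
X_C = 1/(ωC) = 6720 Ω
Net reactance X = X_L − X_C = 915 Ω
Z = 480 + j915 Ω
|Z| = √(480² + 915²) = 1030 Ω
∠Z = arctan(915/480) = 62.3°

62.3°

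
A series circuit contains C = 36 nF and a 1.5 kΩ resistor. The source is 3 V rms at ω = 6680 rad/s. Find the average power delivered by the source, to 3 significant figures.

691 μW

X_C = 1/(ωC) = 4160 Ω
Z = 1500 − j4160 Ω
|Z| = √(1500² + 4160²) = 4420 Ω
∠Z = arctan(-4160/1500) = -70.2°
I = V/|Z| = 679 μA
P = VI cos φ = 3 × 0.000679 × cos(-70.2°) = 691 μW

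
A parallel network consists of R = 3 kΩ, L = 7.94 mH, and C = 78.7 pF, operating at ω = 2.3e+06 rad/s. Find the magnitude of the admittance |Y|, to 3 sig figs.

X_L = ωL = 18300 Ω
X_C = 1/(ωC) = 5520 Ω
Parallel: admittances add. Y = 1/R + 1/(jωL) + jωC
Y = (0.000333 + j0.000126) S
|Y| = 0.000356 S → |Z| = 1/|Y| = 2810 Ω, ∠Z = −∠Y = -20.7°

356 μS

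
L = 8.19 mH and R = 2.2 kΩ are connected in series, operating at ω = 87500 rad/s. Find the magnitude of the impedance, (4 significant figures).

2314 Ω

X_L = ωL = 716.6 Ω
Z = 2200 + j716.6 Ω
|Z| = √(2200² + 716.6²) = 2314 Ω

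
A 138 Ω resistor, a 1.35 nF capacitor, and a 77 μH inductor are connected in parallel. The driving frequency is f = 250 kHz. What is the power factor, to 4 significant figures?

0.7626

ω = 2πf = 1.571e+06 rad/s
X_L = ωL = 121.0 Ω
X_C = 1/(ωC) = 471.6 Ω
Parallel: admittances add. Y = 1/R + 1/(jωL) + jωC
Y = (0.007246 − j0.006147) S
|Y| = 0.009503 S → |Z| = 1/|Y| = 105.2 Ω, ∠Z = −∠Y = 40.31°
cos φ = cos(40.31°) = 0.7626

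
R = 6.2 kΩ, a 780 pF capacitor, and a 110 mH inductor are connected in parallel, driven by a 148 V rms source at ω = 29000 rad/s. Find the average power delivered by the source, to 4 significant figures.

X_L = ωL = 3190 Ω
X_C = 1/(ωC) = 44210 Ω
Parallel: admittances add. Y = 1/R + 1/(jωL) + jωC
Y = (0.0001613 − j0.0002909) S
|Y| = 0.0003326 S → |Z| = 1/|Y| = 3007 Ω, ∠Z = −∠Y = 60.99°
I = V/|Z| = 49.22 mA
P = VI cos φ = 148 × 0.04922 × cos(60.99°) = 3.533 W

3.533 W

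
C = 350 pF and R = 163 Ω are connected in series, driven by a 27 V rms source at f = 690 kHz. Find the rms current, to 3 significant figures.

39.8 mA

ω = 2πf = 4.335e+06 rad/s
X_C = 1/(ωC) = 659 Ω
Z = 163 − j659 Ω
|Z| = √(163² + 659²) = 679 Ω
I = V/|Z| = 27/679 = 39.8 mA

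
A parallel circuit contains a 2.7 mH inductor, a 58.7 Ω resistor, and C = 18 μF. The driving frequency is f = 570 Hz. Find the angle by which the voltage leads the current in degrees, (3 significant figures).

66.4°

ω = 2πf = 3581 rad/s
X_L = ωL = 9.67 Ω
X_C = 1/(ωC) = 15.5 Ω
Parallel: admittances add. Y = 1/R + 1/(jωL) + jωC
Y = (0.0170 − j0.0389) S
|Y| = 0.0425 S → |Z| = 1/|Y| = 23.5 Ω, ∠Z = −∠Y = 66.4°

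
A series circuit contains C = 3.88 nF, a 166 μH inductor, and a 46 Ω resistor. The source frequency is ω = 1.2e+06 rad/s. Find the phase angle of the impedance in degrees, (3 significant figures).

X_L = ωL = 199 Ω
X_C = 1/(ωC) = 215 Ω
Net reactance X = X_L − X_C = -15.6 Ω
Z = 46.0 − j15.6 Ω
|Z| = √(46.0² + 15.6²) = 48.6 Ω
∠Z = arctan(-15.6/46.0) = -18.7°

-18.7°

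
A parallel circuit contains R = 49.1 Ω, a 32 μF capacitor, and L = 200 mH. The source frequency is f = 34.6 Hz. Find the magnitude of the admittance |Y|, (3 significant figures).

25.9 mS

ω = 2πf = 217.4 rad/s
X_L = ωL = 43.5 Ω
X_C = 1/(ωC) = 144 Ω
Parallel: admittances add. Y = 1/R + 1/(jωL) + jωC
Y = (0.0204 − j0.0160) S
|Y| = 0.0259 S → |Z| = 1/|Y| = 38.6 Ω, ∠Z = −∠Y = 38.2°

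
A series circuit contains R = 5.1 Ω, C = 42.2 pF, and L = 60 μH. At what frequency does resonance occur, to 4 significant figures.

ω₀ = 1/√(LC) = 1/√(6e-05 × 4.22e-11) = 1.987e+07 rad/s
f₀ = ω₀/(2π) = 3.163 MHz

3.163 MHz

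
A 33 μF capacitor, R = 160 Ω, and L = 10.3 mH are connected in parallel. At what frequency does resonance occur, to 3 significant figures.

ω₀ = 1/√(LC) = 1/√(0.0103 × 3.3e-05) = 1715 rad/s
f₀ = ω₀/(2π) = 273 Hz

273 Hz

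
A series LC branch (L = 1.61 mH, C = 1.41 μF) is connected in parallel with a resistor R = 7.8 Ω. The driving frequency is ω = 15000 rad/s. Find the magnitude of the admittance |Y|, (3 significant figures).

135 mS

X_L = ωL = 24.2 Ω
X_C = 1/(ωC) = 47.3 Ω
Branch 1: Z₁ = R = 7.80 Ω
Branch 2 (series LC): Z₂ = j(X_L − X_C) = −j23.1 Ω
Parallel: Z = Z₁Z₂/(Z₁+Z₂), |Z| = 7.39 Ω, ∠Z = -18.6°
|Y| = 1/|Z| = 135 mS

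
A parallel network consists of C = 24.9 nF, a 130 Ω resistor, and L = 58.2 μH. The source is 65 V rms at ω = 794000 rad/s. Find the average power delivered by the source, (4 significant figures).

X_L = ωL = 46.21 Ω
X_C = 1/(ωC) = 50.58 Ω
Parallel: admittances add. Y = 1/R + 1/(jωL) + jωC
Y = (0.007692 − j0.001869) S
|Y| = 0.007916 S → |Z| = 1/|Y| = 126.3 Ω, ∠Z = −∠Y = 13.66°
I = V/|Z| = 514.6 mA
P = VI cos φ = 65 × 0.5146 × cos(13.66°) = 32.50 W

32.50 W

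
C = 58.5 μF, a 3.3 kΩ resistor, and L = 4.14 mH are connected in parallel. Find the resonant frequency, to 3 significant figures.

323 Hz

ω₀ = 1/√(LC) = 1/√(0.00414 × 5.85e-05) = 2032 rad/s
f₀ = ω₀/(2π) = 323 Hz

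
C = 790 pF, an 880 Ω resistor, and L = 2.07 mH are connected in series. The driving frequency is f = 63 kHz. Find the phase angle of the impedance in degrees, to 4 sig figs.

ω = 2πf = 395800 rad/s
X_L = ωL = 819.4 Ω
X_C = 1/(ωC) = 3198 Ω
Net reactance X = X_L − X_C = -2378 Ω
Z = 880.0 − j2378 Ω
|Z| = √(880.0² + 2378²) = 2536 Ω
∠Z = arctan(-2378/880.0) = -69.70°

-69.70°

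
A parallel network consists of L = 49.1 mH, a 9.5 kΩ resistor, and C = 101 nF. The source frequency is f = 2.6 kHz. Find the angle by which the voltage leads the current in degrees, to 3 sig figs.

ω = 2πf = 16340 rad/s
X_L = ωL = 802 Ω
X_C = 1/(ωC) = 606 Ω
Parallel: admittances add. Y = 1/R + 1/(jωL) + jωC
Y = (0.000105 + j0.000403) S
|Y| = 0.000417 S → |Z| = 1/|Y| = 2400 Ω, ∠Z = −∠Y = -75.4°

-75.4°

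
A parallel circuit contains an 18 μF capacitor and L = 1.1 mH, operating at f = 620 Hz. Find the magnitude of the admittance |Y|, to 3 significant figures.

ω = 2πf = 3896 rad/s
X_L = ωL = 4.29 Ω
X_C = 1/(ωC) = 14.3 Ω
Parallel: admittances add. Y = 1/(jωL) + jωC
Y = (0 − j0.163) S
|Y| = 0.163 S → |Z| = 1/|Y| = 6.13 Ω, ∠Z = −∠Y = 90.0°

163 mS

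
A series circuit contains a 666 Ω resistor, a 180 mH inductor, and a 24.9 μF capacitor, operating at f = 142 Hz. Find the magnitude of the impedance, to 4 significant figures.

676.0 Ω

ω = 2πf = 892.2 rad/s
X_L = ωL = 160.6 Ω
X_C = 1/(ωC) = 45.01 Ω
Net reactance X = X_L − X_C = 115.6 Ω
Z = 666.0 + j115.6 Ω
|Z| = √(666.0² + 115.6²) = 676.0 Ω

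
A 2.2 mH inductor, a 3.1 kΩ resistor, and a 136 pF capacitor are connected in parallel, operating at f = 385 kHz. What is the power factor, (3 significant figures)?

0.916

ω = 2πf = 2.419e+06 rad/s
X_L = ωL = 5320 Ω
X_C = 1/(ωC) = 3040 Ω
Parallel: admittances add. Y = 1/R + 1/(jωL) + jωC
Y = (0.000323 + j0.000141) S
|Y| = 0.000352 S → |Z| = 1/|Y| = 2840 Ω, ∠Z = −∠Y = -23.6°
cos φ = cos(-23.6°) = 0.916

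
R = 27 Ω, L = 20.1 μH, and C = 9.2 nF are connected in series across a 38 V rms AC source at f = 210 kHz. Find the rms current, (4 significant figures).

ω = 2πf = 1.319e+06 rad/s
X_L = ωL = 26.52 Ω
X_C = 1/(ωC) = 82.38 Ω
Net reactance X = X_L − X_C = -55.86 Ω
Z = 27.00 − j55.86 Ω
|Z| = √(27.00² + 55.86²) = 62.04 Ω
I = V/|Z| = 38/62.04 = 612.5 mA

612.5 mA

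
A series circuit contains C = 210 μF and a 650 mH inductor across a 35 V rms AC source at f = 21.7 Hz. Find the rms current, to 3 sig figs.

652 mA

ω = 2πf = 136.3 rad/s
X_L = ωL = 88.6 Ω
X_C = 1/(ωC) = 34.9 Ω
Net reactance X = X_L − X_C = 53.7 Ω
Z = j53.7 Ω
|Z| = √(0² + 53.7²) = 53.7 Ω
I = V/|Z| = 35/53.7 = 652 mA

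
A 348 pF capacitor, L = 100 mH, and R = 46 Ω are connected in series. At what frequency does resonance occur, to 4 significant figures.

26.98 kHz

ω₀ = 1/√(LC) = 1/√(0.1 × 3.48e-10) = 169500 rad/s
f₀ = ω₀/(2π) = 26.98 kHz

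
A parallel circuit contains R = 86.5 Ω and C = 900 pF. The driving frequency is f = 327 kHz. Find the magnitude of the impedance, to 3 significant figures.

ω = 2πf = 2.055e+06 rad/s
X_C = 1/(ωC) = 541 Ω
Parallel: admittances add. Y = 1/R + jωC
Y = (0.0116 + j0.00185) S
|Y| = 0.0117 S → |Z| = 1/|Y| = 85.4 Ω, ∠Z = −∠Y = -9.09°

85.4 Ω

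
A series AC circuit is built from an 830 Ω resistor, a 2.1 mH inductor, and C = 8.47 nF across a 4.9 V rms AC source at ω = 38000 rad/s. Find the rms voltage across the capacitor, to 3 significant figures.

4.85 V

X_L = ωL = 79.8 Ω
X_C = 1/(ωC) = 3110 Ω
Net reactance X = X_L − X_C = -3030 Ω
Z = 830 − j3030 Ω
|Z| = √(830² + 3030²) = 3140 Ω
I = V/|Z| = 1.56 mA
V_C = I·|Z_C| = 0.00156 × 3110 = 4.85 V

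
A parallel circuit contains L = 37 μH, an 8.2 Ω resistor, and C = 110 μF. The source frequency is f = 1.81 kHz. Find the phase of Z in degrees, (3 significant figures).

ω = 2πf = 11370 rad/s
X_L = ωL = 0.421 Ω
X_C = 1/(ωC) = 0.799 Ω
Parallel: admittances add. Y = 1/R + 1/(jωL) + jωC
Y = (0.122 − j1.13) S
|Y| = 1.13 S → |Z| = 1/|Y| = 0.883 Ω, ∠Z = −∠Y = 83.8°

83.8°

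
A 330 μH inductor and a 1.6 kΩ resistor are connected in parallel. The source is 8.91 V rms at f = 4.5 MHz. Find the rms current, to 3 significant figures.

ω = 2πf = 2.827e+07 rad/s
X_L = ωL = 9330 Ω
Parallel: admittances add. Y = 1/R + 1/(jωL)
Y = (0.000625 − j0.000107) S
|Y| = 0.000634 S → |Z| = 1/|Y| = 1580 Ω, ∠Z = −∠Y = 9.73°
I = V/|Z| = 8.91/1580 = 5.65 mA

5.65 mA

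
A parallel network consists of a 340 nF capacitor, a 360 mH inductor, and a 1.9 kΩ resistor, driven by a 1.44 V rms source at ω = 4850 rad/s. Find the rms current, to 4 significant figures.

X_L = ωL = 1746 Ω
X_C = 1/(ωC) = 606.4 Ω
Parallel: admittances add. Y = 1/R + 1/(jωL) + jωC
Y = (0.0005263 + j0.001076) S
|Y| = 0.001198 S → |Z| = 1/|Y| = 834.7 Ω, ∠Z = −∠Y = -63.94°
I = V/|Z| = 1.44/834.7 = 1.725 mA

1.725 mA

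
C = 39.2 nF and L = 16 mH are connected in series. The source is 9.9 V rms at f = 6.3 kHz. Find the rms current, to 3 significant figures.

891 mA

ω = 2πf = 39580 rad/s
X_L = ωL = 633 Ω
X_C = 1/(ωC) = 644 Ω
Net reactance X = X_L − X_C = -11.1 Ω
Z = − j11.1 Ω
|Z| = √(0² + 11.1²) = 11.1 Ω
I = V/|Z| = 9.9/11.1 = 891 mA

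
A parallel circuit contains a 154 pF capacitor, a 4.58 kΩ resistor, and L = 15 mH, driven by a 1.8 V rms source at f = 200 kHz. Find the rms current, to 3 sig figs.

467 μA

ω = 2πf = 1.257e+06 rad/s
X_L = ωL = 18800 Ω
X_C = 1/(ωC) = 5170 Ω
Parallel: admittances add. Y = 1/R + 1/(jωL) + jωC
Y = (0.000218 + j0.000140) S
|Y| = 0.000260 S → |Z| = 1/|Y| = 3850 Ω, ∠Z = −∠Y = -32.8°
I = V/|Z| = 1.8/3850 = 467 μA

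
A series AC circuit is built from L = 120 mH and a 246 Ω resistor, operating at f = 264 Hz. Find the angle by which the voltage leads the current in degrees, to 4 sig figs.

38.98°

ω = 2πf = 1659 rad/s
X_L = ωL = 199.1 Ω
Z = 246.0 + j199.1 Ω
|Z| = √(246.0² + 199.1²) = 316.4 Ω
∠Z = arctan(199.1/246.0) = 38.98°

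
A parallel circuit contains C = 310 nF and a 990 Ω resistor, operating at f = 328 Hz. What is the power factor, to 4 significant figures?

ω = 2πf = 2061 rad/s
X_C = 1/(ωC) = 1565 Ω
Parallel: admittances add. Y = 1/R + jωC
Y = (0.001010 + j0.0006389) S
|Y| = 0.001195 S → |Z| = 1/|Y| = 836.7 Ω, ∠Z = −∠Y = -32.31°
cos φ = cos(-32.31°) = 0.8451

0.8451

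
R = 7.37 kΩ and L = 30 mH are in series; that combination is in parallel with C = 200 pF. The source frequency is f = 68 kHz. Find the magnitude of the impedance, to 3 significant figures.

ω = 2πf = 427300 rad/s
X_L = ωL = 12800 Ω
X_C = 1/(ωC) = 11700 Ω
Branch 1 (R+jX_L): Z₁ = 7370 + j12800 Ω, |Z₁| = 14800 Ω
Branch 2 (−jX_C): Z₂ = −j11700 Ω
Parallel: Z = Z₁Z₂/(Z₁+Z₂), |Z| = 23200 Ω, ∠Z = -38.5°

23200 Ω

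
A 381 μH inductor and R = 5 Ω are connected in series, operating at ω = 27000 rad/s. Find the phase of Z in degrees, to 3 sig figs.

X_L = ωL = 10.3 Ω
Z = 5.00 + j10.3 Ω
|Z| = √(5.00² + 10.3²) = 11.4 Ω
∠Z = arctan(10.3/5.00) = 64.1°

64.1°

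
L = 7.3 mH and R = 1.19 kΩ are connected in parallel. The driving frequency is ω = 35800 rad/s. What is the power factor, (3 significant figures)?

0.215

X_L = ωL = 261 Ω
Parallel: admittances add. Y = 1/R + 1/(jωL)
Y = (0.000840 − j0.00383) S
|Y| = 0.00392 S → |Z| = 1/|Y| = 255 Ω, ∠Z = −∠Y = 77.6°
cos φ = cos(77.6°) = 0.215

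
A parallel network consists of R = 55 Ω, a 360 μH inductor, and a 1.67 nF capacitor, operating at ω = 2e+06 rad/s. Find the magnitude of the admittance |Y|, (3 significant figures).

18.3 mS

X_L = ωL = 720 Ω
X_C = 1/(ωC) = 299 Ω
Parallel: admittances add. Y = 1/R + 1/(jωL) + jωC
Y = (0.0182 + j0.00195) S
|Y| = 0.0183 S → |Z| = 1/|Y| = 54.7 Ω, ∠Z = −∠Y = -6.13°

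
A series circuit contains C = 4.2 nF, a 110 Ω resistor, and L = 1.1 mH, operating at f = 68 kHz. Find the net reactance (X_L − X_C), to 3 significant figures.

ω = 2πf = 427300 rad/s
X_L = ωL = 470 Ω
X_C = 1/(ωC) = 557 Ω
X = 470 − 557 = -87.3 Ω

-87.3 Ω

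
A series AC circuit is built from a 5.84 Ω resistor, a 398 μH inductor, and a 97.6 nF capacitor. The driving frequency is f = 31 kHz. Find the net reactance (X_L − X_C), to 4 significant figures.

ω = 2πf = 194800 rad/s
X_L = ωL = 77.52 Ω
X_C = 1/(ωC) = 52.60 Ω
X = 77.52 − 52.60 = 24.92 Ω

24.92 Ω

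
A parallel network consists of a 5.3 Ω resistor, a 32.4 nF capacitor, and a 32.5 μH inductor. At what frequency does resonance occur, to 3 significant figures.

155 kHz

ω₀ = 1/√(LC) = 1/√(3.25e-05 × 3.24e-08) = 974500 rad/s
f₀ = ω₀/(2π) = 155 kHz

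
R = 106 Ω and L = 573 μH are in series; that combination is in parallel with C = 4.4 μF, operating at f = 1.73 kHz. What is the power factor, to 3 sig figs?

0.195

ω = 2πf = 10870 rad/s
X_L = ωL = 6.23 Ω
X_C = 1/(ωC) = 20.9 Ω
Branch 1 (R+jX_L): Z₁ = 106 + j6.23 Ω, |Z₁| = 106 Ω
Branch 2 (−jX_C): Z₂ = −j20.9 Ω
Parallel: Z = Z₁Z₂/(Z₁+Z₂), |Z| = 20.7 Ω, ∠Z = -78.8°
cos φ = cos(-78.8°) = 0.195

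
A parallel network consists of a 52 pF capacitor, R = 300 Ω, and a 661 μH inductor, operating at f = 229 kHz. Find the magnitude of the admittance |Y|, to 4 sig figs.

ω = 2πf = 1.439e+06 rad/s
X_L = ωL = 951.1 Ω
X_C = 1/(ωC) = 13370 Ω
Parallel: admittances add. Y = 1/R + 1/(jωL) + jωC
Y = (0.003333 − j0.0009766) S
|Y| = 0.003473 S → |Z| = 1/|Y| = 287.9 Ω, ∠Z = −∠Y = 16.33°

3.473 mS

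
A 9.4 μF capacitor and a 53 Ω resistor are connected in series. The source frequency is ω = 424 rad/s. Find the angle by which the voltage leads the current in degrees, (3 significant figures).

-78.1°

X_C = 1/(ωC) = 251 Ω
Z = 53.0 − j251 Ω
|Z| = √(53.0² + 251²) = 256 Ω
∠Z = arctan(-251/53.0) = -78.1°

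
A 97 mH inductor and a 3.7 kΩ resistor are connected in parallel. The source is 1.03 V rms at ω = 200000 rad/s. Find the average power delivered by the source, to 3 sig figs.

X_L = ωL = 19400 Ω
Parallel: admittances add. Y = 1/R + 1/(jωL)
Y = (0.000270 − j5.15e-05) S
|Y| = 0.000275 S → |Z| = 1/|Y| = 3630 Ω, ∠Z = −∠Y = 10.8°
I = V/|Z| = 283 μA
P = VI cos φ = 1.03 × 0.000283 × cos(10.8°) = 287 μW

287 μW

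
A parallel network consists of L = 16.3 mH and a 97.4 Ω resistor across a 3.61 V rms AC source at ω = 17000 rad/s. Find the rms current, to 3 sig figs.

X_L = ωL = 277 Ω
Parallel: admittances add. Y = 1/R + 1/(jωL)
Y = (0.0103 − j0.00361) S
|Y| = 0.0109 S → |Z| = 1/|Y| = 91.9 Ω, ∠Z = −∠Y = 19.4°
I = V/|Z| = 3.61/91.9 = 39.3 mA

39.3 mA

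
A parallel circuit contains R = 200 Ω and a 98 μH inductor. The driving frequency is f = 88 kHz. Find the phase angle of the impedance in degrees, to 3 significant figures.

ω = 2πf = 552900 rad/s
X_L = ωL = 54.2 Ω
Parallel: admittances add. Y = 1/R + 1/(jωL)
Y = (0.00500 − j0.0185) S
|Y| = 0.0191 S → |Z| = 1/|Y| = 52.3 Ω, ∠Z = −∠Y = 74.8°

74.8°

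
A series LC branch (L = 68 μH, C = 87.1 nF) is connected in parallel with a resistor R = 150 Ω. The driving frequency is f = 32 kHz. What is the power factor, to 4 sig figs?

0.2781

ω = 2πf = 201100 rad/s
X_L = ωL = 13.67 Ω
X_C = 1/(ωC) = 57.10 Ω
Branch 1: Z₁ = R = 150.0 Ω
Branch 2 (series LC): Z₂ = j(X_L − X_C) = −j43.43 Ω
Parallel: Z = Z₁Z₂/(Z₁+Z₂), |Z| = 41.72 Ω, ∠Z = -73.85°
cos φ = cos(-73.85°) = 0.2781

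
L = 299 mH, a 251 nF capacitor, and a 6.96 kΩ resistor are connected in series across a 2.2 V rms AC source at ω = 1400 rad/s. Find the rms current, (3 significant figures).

298 μA

X_L = ωL = 419 Ω
X_C = 1/(ωC) = 2850 Ω
Net reactance X = X_L − X_C = -2430 Ω
Z = 6960 − j2430 Ω
|Z| = √(6960² + 2430²) = 7370 Ω
I = V/|Z| = 2.2/7370 = 298 μA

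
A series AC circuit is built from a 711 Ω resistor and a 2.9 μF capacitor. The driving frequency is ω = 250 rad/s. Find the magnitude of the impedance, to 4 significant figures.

1552 Ω

X_C = 1/(ωC) = 1379 Ω
Z = 711.0 − j1379 Ω
|Z| = √(711.0² + 1379²) = 1552 Ω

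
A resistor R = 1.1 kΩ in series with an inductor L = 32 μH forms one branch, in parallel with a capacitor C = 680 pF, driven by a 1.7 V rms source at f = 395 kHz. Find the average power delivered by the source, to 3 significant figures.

ω = 2πf = 2.482e+06 rad/s
X_L = ωL = 79.4 Ω
X_C = 1/(ωC) = 593 Ω
Branch 1 (R+jX_L): Z₁ = 1100 + j79.4 Ω, |Z₁| = 1100 Ω
Branch 2 (−jX_C): Z₂ = −j593 Ω
Parallel: Z = Z₁Z₂/(Z₁+Z₂), |Z| = 538 Ω, ∠Z = -60.9°
I = V/|Z| = 3.16 mA
P = VI cos φ = 1.7 × 0.00316 × cos(-60.9°) = 2.61 mW

2.61 mW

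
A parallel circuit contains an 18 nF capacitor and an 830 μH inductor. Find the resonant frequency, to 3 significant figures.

41.2 kHz

ω₀ = 1/√(LC) = 1/√(0.00083 × 1.8e-08) = 258700 rad/s
f₀ = ω₀/(2π) = 41.2 kHz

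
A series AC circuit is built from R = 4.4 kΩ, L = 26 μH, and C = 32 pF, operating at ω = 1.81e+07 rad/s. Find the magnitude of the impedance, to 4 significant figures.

X_L = ωL = 470.6 Ω
X_C = 1/(ωC) = 1727 Ω
Net reactance X = X_L − X_C = -1256 Ω
Z = 4400 − j1256 Ω
|Z| = √(4400² + 1256²) = 4576 Ω

4576 Ω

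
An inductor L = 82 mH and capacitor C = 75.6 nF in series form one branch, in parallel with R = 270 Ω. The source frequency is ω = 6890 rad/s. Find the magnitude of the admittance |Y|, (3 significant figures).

X_L = ωL = 565 Ω
X_C = 1/(ωC) = 1920 Ω
Branch 1: Z₁ = R = 270 Ω
Branch 2 (series LC): Z₂ = j(X_L − X_C) = −j1350 Ω
Parallel: Z = Z₁Z₂/(Z₁+Z₂), |Z| = 265 Ω, ∠Z = -11.3°
|Y| = 1/|Z| = 3.78 mS

3.78 mS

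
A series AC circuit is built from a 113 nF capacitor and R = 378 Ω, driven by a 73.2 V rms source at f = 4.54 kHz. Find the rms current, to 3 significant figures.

ω = 2πf = 28530 rad/s
X_C = 1/(ωC) = 310 Ω
Z = 378 − j310 Ω
|Z| = √(378² + 310²) = 489 Ω
I = V/|Z| = 73.2/489 = 150 mA

150 mA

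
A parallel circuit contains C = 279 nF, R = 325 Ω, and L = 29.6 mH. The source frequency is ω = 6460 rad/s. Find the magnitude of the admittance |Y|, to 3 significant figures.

X_L = ωL = 191 Ω
X_C = 1/(ωC) = 555 Ω
Parallel: admittances add. Y = 1/R + 1/(jωL) + jωC
Y = (0.00308 − j0.00343) S
|Y| = 0.00461 S → |Z| = 1/|Y| = 217 Ω, ∠Z = −∠Y = 48.1°

4.61 mS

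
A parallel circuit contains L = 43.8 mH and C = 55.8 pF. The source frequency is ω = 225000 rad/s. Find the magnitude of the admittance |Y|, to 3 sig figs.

X_L = ωL = 9860 Ω
X_C = 1/(ωC) = 79600 Ω
Parallel: admittances add. Y = 1/(jωL) + jωC
Y = (0 − j8.89e-05) S
|Y| = 8.89e-05 S → |Z| = 1/|Y| = 11200 Ω, ∠Z = −∠Y = 90.0°

88.9 μS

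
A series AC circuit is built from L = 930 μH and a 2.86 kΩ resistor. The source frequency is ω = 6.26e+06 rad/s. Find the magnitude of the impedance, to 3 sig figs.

6490 Ω

X_L = ωL = 5820 Ω
Z = 2860 + j5820 Ω
|Z| = √(2860² + 5820²) = 6490 Ω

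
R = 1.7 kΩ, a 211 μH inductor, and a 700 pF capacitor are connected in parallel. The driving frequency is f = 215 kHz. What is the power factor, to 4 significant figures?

0.2237

ω = 2πf = 1.351e+06 rad/s
X_L = ωL = 285.0 Ω
X_C = 1/(ωC) = 1058 Ω
Parallel: admittances add. Y = 1/R + 1/(jωL) + jωC
Y = (0.0005882 − j0.002563) S
|Y| = 0.002629 S → |Z| = 1/|Y| = 380.3 Ω, ∠Z = −∠Y = 77.07°
cos φ = cos(77.07°) = 0.2237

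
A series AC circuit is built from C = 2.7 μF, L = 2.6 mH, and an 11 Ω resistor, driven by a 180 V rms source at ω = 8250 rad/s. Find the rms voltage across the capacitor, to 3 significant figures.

X_L = ωL = 21.4 Ω
X_C = 1/(ωC) = 44.9 Ω
Net reactance X = X_L − X_C = -23.4 Ω
Z = 11.0 − j23.4 Ω
|Z| = √(11.0² + 23.4²) = 25.9 Ω
I = V/|Z| = 6.95 A
V_C = I·|Z_C| = 6.95 × 44.9 = 312 V

312 V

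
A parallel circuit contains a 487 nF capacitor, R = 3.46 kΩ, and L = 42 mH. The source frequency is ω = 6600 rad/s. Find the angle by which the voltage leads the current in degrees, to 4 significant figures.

53.69°

X_L = ωL = 277.2 Ω
X_C = 1/(ωC) = 311.1 Ω
Parallel: admittances add. Y = 1/R + 1/(jωL) + jωC
Y = (0.0002890 − j0.0003933) S
|Y| = 0.0004881 S → |Z| = 1/|Y| = 2049 Ω, ∠Z = −∠Y = 53.69°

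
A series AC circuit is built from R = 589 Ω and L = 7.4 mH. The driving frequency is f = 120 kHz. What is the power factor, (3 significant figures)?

ω = 2πf = 754000 rad/s
X_L = ωL = 5580 Ω
Z = 589 + j5580 Ω
|Z| = √(589² + 5580²) = 5610 Ω
∠Z = arctan(5580/589) = 84.0°
cos φ = cos(84.0°) = 0.105

0.105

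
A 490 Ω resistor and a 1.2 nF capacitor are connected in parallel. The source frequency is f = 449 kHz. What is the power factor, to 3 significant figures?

0.516

ω = 2πf = 2.821e+06 rad/s
X_C = 1/(ωC) = 295 Ω
Parallel: admittances add. Y = 1/R + jωC
Y = (0.00204 + j0.00339) S
|Y| = 0.00395 S → |Z| = 1/|Y| = 253 Ω, ∠Z = −∠Y = -58.9°
cos φ = cos(-58.9°) = 0.516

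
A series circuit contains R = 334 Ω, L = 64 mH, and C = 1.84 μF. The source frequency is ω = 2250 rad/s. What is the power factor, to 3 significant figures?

X_L = ωL = 144 Ω
X_C = 1/(ωC) = 242 Ω
Net reactance X = X_L − X_C = -97.5 Ω
Z = 334 − j97.5 Ω
|Z| = √(334² + 97.5²) = 348 Ω
∠Z = arctan(-97.5/334) = -16.3°
cos φ = cos(-16.3°) = 0.960

0.960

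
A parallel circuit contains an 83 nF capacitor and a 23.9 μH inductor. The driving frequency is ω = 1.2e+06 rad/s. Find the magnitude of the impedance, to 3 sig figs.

15.4 Ω

X_L = ωL = 28.7 Ω
X_C = 1/(ωC) = 10.0 Ω
Parallel: admittances add. Y = 1/(jωL) + jωC
Y = (0 + j0.0647) S
|Y| = 0.0647 S → |Z| = 1/|Y| = 15.4 Ω, ∠Z = −∠Y = -90.0°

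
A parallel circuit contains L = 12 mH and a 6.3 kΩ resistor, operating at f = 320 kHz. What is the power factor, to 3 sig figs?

ω = 2πf = 2.011e+06 rad/s
X_L = ωL = 24100 Ω
Parallel: admittances add. Y = 1/R + 1/(jωL)
Y = (0.000159 − j4.14e-05) S
|Y| = 0.000164 S → |Z| = 1/|Y| = 6100 Ω, ∠Z = −∠Y = 14.6°
cos φ = cos(14.6°) = 0.968

0.968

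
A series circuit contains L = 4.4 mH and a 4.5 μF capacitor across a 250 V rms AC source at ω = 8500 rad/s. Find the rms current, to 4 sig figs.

X_L = ωL = 37.40 Ω
X_C = 1/(ωC) = 26.14 Ω
Net reactance X = X_L − X_C = 11.26 Ω
Z = j11.26 Ω
|Z| = √(0² + 11.26²) = 11.26 Ω
I = V/|Z| = 250/11.26 = 22.21 A

22.21 A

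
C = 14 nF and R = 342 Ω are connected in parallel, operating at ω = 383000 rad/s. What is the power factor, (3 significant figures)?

X_C = 1/(ωC) = 186 Ω
Parallel: admittances add. Y = 1/R + jωC
Y = (0.00292 + j0.00536) S
|Y| = 0.00611 S → |Z| = 1/|Y| = 164 Ω, ∠Z = −∠Y = -61.4°
cos φ = cos(-61.4°) = 0.479

0.479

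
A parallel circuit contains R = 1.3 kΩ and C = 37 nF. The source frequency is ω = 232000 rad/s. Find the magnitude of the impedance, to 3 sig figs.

116 Ω

X_C = 1/(ωC) = 116 Ω
Parallel: admittances add. Y = 1/R + jωC
Y = (0.000769 + j0.00858) S
|Y| = 0.00862 S → |Z| = 1/|Y| = 116 Ω, ∠Z = −∠Y = -84.9°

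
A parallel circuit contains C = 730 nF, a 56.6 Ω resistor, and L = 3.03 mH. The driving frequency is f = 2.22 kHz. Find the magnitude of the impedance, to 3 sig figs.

ω = 2πf = 13950 rad/s
X_L = ωL = 42.3 Ω
X_C = 1/(ωC) = 98.2 Ω
Parallel: admittances add. Y = 1/R + 1/(jωL) + jωC
Y = (0.0177 − j0.0135) S
|Y| = 0.0222 S → |Z| = 1/|Y| = 45.0 Ω, ∠Z = −∠Y = 37.3°

45.0 Ω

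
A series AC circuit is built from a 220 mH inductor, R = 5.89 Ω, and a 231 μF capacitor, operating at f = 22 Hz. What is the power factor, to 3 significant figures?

ω = 2πf = 138.2 rad/s
X_L = ωL = 30.4 Ω
X_C = 1/(ωC) = 31.3 Ω
Net reactance X = X_L − X_C = -0.907 Ω
Z = 5.89 − j0.907 Ω
|Z| = √(5.89² + 0.907²) = 5.96 Ω
∠Z = arctan(-0.907/5.89) = -8.75°
cos φ = cos(-8.75°) = 0.988

0.988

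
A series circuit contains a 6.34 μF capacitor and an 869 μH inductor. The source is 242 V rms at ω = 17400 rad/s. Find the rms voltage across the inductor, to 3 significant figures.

604 V

X_L = ωL = 15.1 Ω
X_C = 1/(ωC) = 9.06 Ω
Net reactance X = X_L − X_C = 6.06 Ω
Z = j6.06 Ω
|Z| = √(0² + 6.06²) = 6.06 Ω
I = V/|Z| = 40.0 A
V_L = I·|Z_L| = 40.0 × 15.1 = 604 V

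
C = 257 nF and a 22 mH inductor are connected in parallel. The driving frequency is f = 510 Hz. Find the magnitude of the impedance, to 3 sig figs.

ω = 2πf = 3204 rad/s
X_L = ωL = 70.5 Ω
X_C = 1/(ωC) = 1210 Ω
Parallel: admittances add. Y = 1/(jωL) + jωC
Y = (0 − j0.0134) S
|Y| = 0.0134 S → |Z| = 1/|Y| = 74.8 Ω, ∠Z = −∠Y = 90.0°

74.8 Ω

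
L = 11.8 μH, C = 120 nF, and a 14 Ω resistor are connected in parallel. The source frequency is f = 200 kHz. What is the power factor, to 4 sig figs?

0.6507

ω = 2πf = 1.257e+06 rad/s
X_L = ωL = 14.83 Ω
X_C = 1/(ωC) = 6.631 Ω
Parallel: admittances add. Y = 1/R + 1/(jωL) + jωC
Y = (0.07143 + j0.08336) S
|Y| = 0.1098 S → |Z| = 1/|Y| = 9.110 Ω, ∠Z = −∠Y = -49.41°
cos φ = cos(-49.41°) = 0.6507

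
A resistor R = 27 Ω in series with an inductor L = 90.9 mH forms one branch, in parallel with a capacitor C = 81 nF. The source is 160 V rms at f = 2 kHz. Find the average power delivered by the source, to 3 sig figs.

ω = 2πf = 12570 rad/s
X_L = ωL = 1140 Ω
X_C = 1/(ωC) = 982 Ω
Branch 1 (R+jX_L): Z₁ = 27.0 + j1140 Ω, |Z₁| = 1140 Ω
Branch 2 (−jX_C): Z₂ = −j982 Ω
Parallel: Z = Z₁Z₂/(Z₁+Z₂), |Z| = 6920 Ω, ∠Z = -81.8°
I = V/|Z| = 23.1 mA
P = VI cos φ = 160 × 0.0231 × cos(-81.8°) = 529 mW

529 mW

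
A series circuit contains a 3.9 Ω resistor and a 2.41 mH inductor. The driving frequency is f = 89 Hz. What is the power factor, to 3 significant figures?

0.945

ω = 2πf = 559.2 rad/s
X_L = ωL = 1.35 Ω
Z = 3.90 + j1.35 Ω
|Z| = √(3.90² + 1.35²) = 4.13 Ω
∠Z = arctan(1.35/3.90) = 19.1°
cos φ = cos(19.1°) = 0.945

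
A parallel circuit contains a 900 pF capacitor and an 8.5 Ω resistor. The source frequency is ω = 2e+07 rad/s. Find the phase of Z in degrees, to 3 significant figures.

-8.70°

X_C = 1/(ωC) = 55.6 Ω
Parallel: admittances add. Y = 1/R + jωC
Y = (0.118 + j0.0180) S
|Y| = 0.119 S → |Z| = 1/|Y| = 8.40 Ω, ∠Z = −∠Y = -8.70°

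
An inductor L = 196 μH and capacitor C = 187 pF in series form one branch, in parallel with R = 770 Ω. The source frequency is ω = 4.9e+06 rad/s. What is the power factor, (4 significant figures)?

0.1677

X_L = ωL = 960.4 Ω
X_C = 1/(ωC) = 1091 Ω
Branch 1: Z₁ = R = 770.0 Ω
Branch 2 (series LC): Z₂ = j(X_L − X_C) = −j130.9 Ω
Parallel: Z = Z₁Z₂/(Z₁+Z₂), |Z| = 129.1 Ω, ∠Z = -80.35°
cos φ = cos(-80.35°) = 0.1677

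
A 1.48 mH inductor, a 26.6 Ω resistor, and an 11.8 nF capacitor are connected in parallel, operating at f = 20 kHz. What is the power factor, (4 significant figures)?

0.9947

ω = 2πf = 125700 rad/s
X_L = ωL = 186.0 Ω
X_C = 1/(ωC) = 674.4 Ω
Parallel: admittances add. Y = 1/R + 1/(jωL) + jωC
Y = (0.03759 − j0.003894) S
|Y| = 0.03780 S → |Z| = 1/|Y| = 26.46 Ω, ∠Z = −∠Y = 5.914°
cos φ = cos(5.914°) = 0.9947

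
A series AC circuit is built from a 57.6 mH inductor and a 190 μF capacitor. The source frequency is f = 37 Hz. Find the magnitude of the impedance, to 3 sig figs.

ω = 2πf = 232.5 rad/s
X_L = ωL = 13.4 Ω
X_C = 1/(ωC) = 22.6 Ω
Net reactance X = X_L − X_C = -9.25 Ω
Z = − j9.25 Ω
|Z| = √(0² + 9.25²) = 9.25 Ω

9.25 Ω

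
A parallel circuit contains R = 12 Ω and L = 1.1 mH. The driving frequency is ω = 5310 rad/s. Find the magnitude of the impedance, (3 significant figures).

X_L = ωL = 5.84 Ω
Parallel: admittances add. Y = 1/R + 1/(jωL)
Y = (0.0833 − j0.171) S
|Y| = 0.190 S → |Z| = 1/|Y| = 5.25 Ω, ∠Z = −∠Y = 64.0°

5.25 Ω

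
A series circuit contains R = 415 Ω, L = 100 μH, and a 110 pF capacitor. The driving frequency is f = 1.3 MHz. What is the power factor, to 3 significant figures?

0.814

ω = 2πf = 8.168e+06 rad/s
X_L = ωL = 817 Ω
X_C = 1/(ωC) = 1110 Ω
Net reactance X = X_L − X_C = -296 Ω
Z = 415 − j296 Ω
|Z| = √(415² + 296²) = 510 Ω
∠Z = arctan(-296/415) = -35.5°
cos φ = cos(-35.5°) = 0.814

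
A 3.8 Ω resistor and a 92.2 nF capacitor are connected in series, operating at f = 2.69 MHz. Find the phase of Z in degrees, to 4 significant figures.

-9.585°

ω = 2πf = 1.69e+07 rad/s
X_C = 1/(ωC) = 0.6417 Ω
Z = 3.800 − j0.6417 Ω
|Z| = √(3.800² + 0.6417²) = 3.854 Ω
∠Z = arctan(-0.6417/3.800) = -9.585°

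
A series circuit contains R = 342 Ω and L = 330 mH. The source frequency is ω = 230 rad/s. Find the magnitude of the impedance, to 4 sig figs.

350.3 Ω

X_L = ωL = 75.90 Ω
Z = 342.0 + j75.90 Ω
|Z| = √(342.0² + 75.90²) = 350.3 Ω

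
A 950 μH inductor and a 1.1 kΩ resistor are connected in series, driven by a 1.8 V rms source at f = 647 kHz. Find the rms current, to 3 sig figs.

ω = 2πf = 4.065e+06 rad/s
X_L = ωL = 3860 Ω
Z = 1100 + j3860 Ω
|Z| = √(1100² + 3860²) = 4020 Ω
I = V/|Z| = 1.8/4020 = 448 μA

448 μA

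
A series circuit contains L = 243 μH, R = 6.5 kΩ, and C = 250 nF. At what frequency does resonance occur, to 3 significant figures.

20.4 kHz

ω₀ = 1/√(LC) = 1/√(0.000243 × 2.5e-07) = 128300 rad/s
f₀ = ω₀/(2π) = 20.4 kHz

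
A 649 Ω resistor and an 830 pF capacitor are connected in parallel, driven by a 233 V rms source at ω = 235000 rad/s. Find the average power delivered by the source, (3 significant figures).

X_C = 1/(ωC) = 5130 Ω
Parallel: admittances add. Y = 1/R + jωC
Y = (0.00154 + j0.000195) S
|Y| = 0.00155 S → |Z| = 1/|Y| = 644 Ω, ∠Z = −∠Y = -7.21°
I = V/|Z| = 362 mA
P = VI cos φ = 233 × 0.362 × cos(-7.21°) = 83.7 W

83.7 W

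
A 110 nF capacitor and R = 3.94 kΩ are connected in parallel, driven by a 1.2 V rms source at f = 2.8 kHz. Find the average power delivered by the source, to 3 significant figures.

ω = 2πf = 17590 rad/s
X_C = 1/(ωC) = 517 Ω
Parallel: admittances add. Y = 1/R + jωC
Y = (0.000254 + j0.00194) S
|Y| = 0.00195 S → |Z| = 1/|Y| = 512 Ω, ∠Z = −∠Y = -82.5°
I = V/|Z| = 2.34 mA
P = VI cos φ = 1.2 × 0.00234 × cos(-82.5°) = 365 μW

365 μW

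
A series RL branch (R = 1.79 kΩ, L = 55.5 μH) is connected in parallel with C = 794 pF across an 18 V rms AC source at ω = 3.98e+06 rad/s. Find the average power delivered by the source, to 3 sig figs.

X_L = ωL = 221 Ω
X_C = 1/(ωC) = 316 Ω
Branch 1 (R+jX_L): Z₁ = 1790 + j221 Ω, |Z₁| = 1800 Ω
Branch 2 (−jX_C): Z₂ = −j316 Ω
Parallel: Z = Z₁Z₂/(Z₁+Z₂), |Z| = 318 Ω, ∠Z = -79.9°
I = V/|Z| = 56.5 mA
P = VI cos φ = 18 × 0.0565 × cos(-79.9°) = 178 mW

178 mW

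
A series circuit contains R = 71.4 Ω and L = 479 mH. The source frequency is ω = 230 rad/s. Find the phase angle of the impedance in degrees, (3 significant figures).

X_L = ωL = 110 Ω
Z = 71.4 + j110 Ω
|Z| = √(71.4² + 110²) = 131 Ω
∠Z = arctan(110/71.4) = 57.1°

57.1°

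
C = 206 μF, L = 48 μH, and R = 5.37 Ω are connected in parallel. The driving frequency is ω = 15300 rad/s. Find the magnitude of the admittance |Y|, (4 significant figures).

1.800 S

X_L = ωL = 0.7344 Ω
X_C = 1/(ωC) = 0.3173 Ω
Parallel: admittances add. Y = 1/R + 1/(jωL) + jωC
Y = (0.1862 + j1.790) S
|Y| = 1.800 S → |Z| = 1/|Y| = 0.5556 Ω, ∠Z = −∠Y = -84.06°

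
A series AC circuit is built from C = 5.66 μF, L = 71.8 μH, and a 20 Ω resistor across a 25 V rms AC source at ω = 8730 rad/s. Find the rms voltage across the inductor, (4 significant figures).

0.5594 V

X_L = ωL = 0.6268 Ω
X_C = 1/(ωC) = 20.24 Ω
Net reactance X = X_L − X_C = -19.61 Ω
Z = 20.00 − j19.61 Ω
|Z| = √(20.00² + 19.61²) = 28.01 Ω
I = V/|Z| = 892.5 mA
V_L = I·|Z_L| = 0.8925 × 0.6268 = 0.5594 V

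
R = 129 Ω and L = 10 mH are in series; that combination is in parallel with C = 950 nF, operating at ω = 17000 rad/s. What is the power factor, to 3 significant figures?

0.222

X_L = ωL = 170 Ω
X_C = 1/(ωC) = 61.9 Ω
Branch 1 (R+jX_L): Z₁ = 129 + j170 Ω, |Z₁| = 213 Ω
Branch 2 (−jX_C): Z₂ = −j61.9 Ω
Parallel: Z = Z₁Z₂/(Z₁+Z₂), |Z| = 78.5 Ω, ∠Z = -77.1°
cos φ = cos(-77.1°) = 0.222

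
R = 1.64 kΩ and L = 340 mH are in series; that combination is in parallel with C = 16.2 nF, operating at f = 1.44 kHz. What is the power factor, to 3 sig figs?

0.785

ω = 2πf = 9048 rad/s
X_L = ωL = 3080 Ω
X_C = 1/(ωC) = 6820 Ω
Branch 1 (R+jX_L): Z₁ = 1640 + j3080 Ω, |Z₁| = 3490 Ω
Branch 2 (−jX_C): Z₂ = −j6820 Ω
Parallel: Z = Z₁Z₂/(Z₁+Z₂), |Z| = 5820 Ω, ∠Z = 38.3°
cos φ = cos(38.3°) = 0.785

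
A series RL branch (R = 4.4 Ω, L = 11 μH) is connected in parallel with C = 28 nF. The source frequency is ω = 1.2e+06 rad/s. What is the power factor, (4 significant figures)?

0.5492

X_L = ωL = 13.20 Ω
X_C = 1/(ωC) = 29.76 Ω
Branch 1 (R+jX_L): Z₁ = 4.400 + j13.20 Ω, |Z₁| = 13.91 Ω
Branch 2 (−jX_C): Z₂ = −j29.76 Ω
Parallel: Z = Z₁Z₂/(Z₁+Z₂), |Z| = 24.17 Ω, ∠Z = 56.69°
cos φ = cos(56.69°) = 0.5492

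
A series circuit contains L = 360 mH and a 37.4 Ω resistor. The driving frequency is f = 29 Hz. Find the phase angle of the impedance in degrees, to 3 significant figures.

ω = 2πf = 182.2 rad/s
X_L = ωL = 65.6 Ω
Z = 37.4 + j65.6 Ω
|Z| = √(37.4² + 65.6²) = 75.5 Ω
∠Z = arctan(65.6/37.4) = 60.3°

60.3°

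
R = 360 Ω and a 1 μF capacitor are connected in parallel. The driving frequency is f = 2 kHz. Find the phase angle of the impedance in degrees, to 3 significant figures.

ω = 2πf = 12570 rad/s
X_C = 1/(ωC) = 79.6 Ω
Parallel: admittances add. Y = 1/R + jωC
Y = (0.00278 + j0.0126) S
|Y| = 0.0129 S → |Z| = 1/|Y| = 77.7 Ω, ∠Z = −∠Y = -77.5°

-77.5°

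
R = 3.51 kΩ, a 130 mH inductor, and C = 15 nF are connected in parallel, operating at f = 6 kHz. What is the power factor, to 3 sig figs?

ω = 2πf = 37700 rad/s
X_L = ωL = 4900 Ω
X_C = 1/(ωC) = 1770 Ω
Parallel: admittances add. Y = 1/R + 1/(jωL) + jωC
Y = (0.000285 + j0.000361) S
|Y| = 0.000460 S → |Z| = 1/|Y| = 2170 Ω, ∠Z = −∠Y = -51.8°
cos φ = cos(-51.8°) = 0.619

0.619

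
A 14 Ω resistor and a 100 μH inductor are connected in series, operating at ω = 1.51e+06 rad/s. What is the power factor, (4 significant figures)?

0.09232

X_L = ωL = 151.0 Ω
Z = 14.00 + j151.0 Ω
|Z| = √(14.00² + 151.0²) = 151.6 Ω
∠Z = arctan(151.0/14.00) = 84.70°
cos φ = cos(84.70°) = 0.09232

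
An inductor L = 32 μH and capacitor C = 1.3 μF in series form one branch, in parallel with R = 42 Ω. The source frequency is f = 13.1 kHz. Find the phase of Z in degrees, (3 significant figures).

ω = 2πf = 82310 rad/s
X_L = ωL = 2.63 Ω
X_C = 1/(ωC) = 9.35 Ω
Branch 1: Z₁ = R = 42.0 Ω
Branch 2 (series LC): Z₂ = j(X_L − X_C) = −j6.71 Ω
Parallel: Z = Z₁Z₂/(Z₁+Z₂), |Z| = 6.63 Ω, ∠Z = -80.9°

-80.9°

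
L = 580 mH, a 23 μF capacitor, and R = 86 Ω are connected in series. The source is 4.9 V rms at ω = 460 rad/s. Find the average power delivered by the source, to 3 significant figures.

X_L = ωL = 267 Ω
X_C = 1/(ωC) = 94.5 Ω
Net reactance X = X_L − X_C = 172 Ω
Z = 86.0 + j172 Ω
|Z| = √(86.0² + 172²) = 193 Ω
∠Z = arctan(172/86.0) = 63.5°
I = V/|Z| = 25.4 mA
P = VI cos φ = 4.9 × 0.0254 × cos(63.5°) = 55.7 mW

55.7 mW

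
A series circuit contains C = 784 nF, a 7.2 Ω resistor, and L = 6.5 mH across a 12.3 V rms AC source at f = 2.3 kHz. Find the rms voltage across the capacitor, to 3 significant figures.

ω = 2πf = 14450 rad/s
X_L = ωL = 93.9 Ω
X_C = 1/(ωC) = 88.3 Ω
Net reactance X = X_L − X_C = 5.67 Ω
Z = 7.20 + j5.67 Ω
|Z| = √(7.20² + 5.67²) = 9.17 Ω
I = V/|Z| = 1.34 A
V_C = I·|Z_C| = 1.34 × 88.3 = 118 V

118 V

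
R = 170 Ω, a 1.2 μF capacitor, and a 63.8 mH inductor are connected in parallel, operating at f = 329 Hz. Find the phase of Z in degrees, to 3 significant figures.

ω = 2πf = 2067 rad/s
X_L = ωL = 132 Ω
X_C = 1/(ωC) = 403 Ω
Parallel: admittances add. Y = 1/R + 1/(jωL) + jωC
Y = (0.00588 − j0.00510) S
|Y| = 0.00779 S → |Z| = 1/|Y| = 128 Ω, ∠Z = −∠Y = 40.9°

40.9°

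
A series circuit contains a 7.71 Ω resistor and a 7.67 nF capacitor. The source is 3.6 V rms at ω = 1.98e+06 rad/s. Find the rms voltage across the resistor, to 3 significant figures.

X_C = 1/(ωC) = 65.8 Ω
Z = 7.71 − j65.8 Ω
|Z| = √(7.71² + 65.8²) = 66.3 Ω
I = V/|Z| = 54.3 mA
V_R = I·|Z_R| = 0.0543 × 7.71 = 0.419 V

0.419 V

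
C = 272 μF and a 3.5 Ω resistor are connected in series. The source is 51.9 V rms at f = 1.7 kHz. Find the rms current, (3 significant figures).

14.8 A

ω = 2πf = 10680 rad/s
X_C = 1/(ωC) = 0.344 Ω
Z = 3.50 − j0.344 Ω
|Z| = √(3.50² + 0.344²) = 3.52 Ω
I = V/|Z| = 51.9/3.52 = 14.8 A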